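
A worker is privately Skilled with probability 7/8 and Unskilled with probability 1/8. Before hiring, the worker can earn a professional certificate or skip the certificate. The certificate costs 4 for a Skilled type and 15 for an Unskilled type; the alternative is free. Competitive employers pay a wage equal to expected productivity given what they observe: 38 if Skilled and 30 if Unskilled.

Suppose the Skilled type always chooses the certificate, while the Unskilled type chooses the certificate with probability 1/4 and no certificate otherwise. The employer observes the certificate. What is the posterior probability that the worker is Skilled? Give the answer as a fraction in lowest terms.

28/29

P(the certificate) = (7/8)·1 + (1/8)·(1/4) = 29/32.
By Bayes' rule, P(Skilled | the certificate) = (7/8) / (29/32) = 28/29.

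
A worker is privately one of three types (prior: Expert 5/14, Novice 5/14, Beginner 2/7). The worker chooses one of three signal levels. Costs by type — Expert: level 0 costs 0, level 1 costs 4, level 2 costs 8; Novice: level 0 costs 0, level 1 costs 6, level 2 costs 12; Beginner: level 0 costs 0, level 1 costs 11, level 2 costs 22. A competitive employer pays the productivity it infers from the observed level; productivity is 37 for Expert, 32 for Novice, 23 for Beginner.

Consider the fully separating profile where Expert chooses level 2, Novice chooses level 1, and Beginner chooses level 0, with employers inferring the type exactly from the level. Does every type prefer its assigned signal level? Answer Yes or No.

Separating wages: level 2 → 37, level 1 → 32, level 0 → 23.
Expert (assigned level 2): level 0: 23 − 0 = 23; level 1: 32 − 4 = 28; level 2: 37 − 8 = 29. Expert stays.
Novice (assigned level 1): level 0: 23 − 0 = 23; level 1: 32 − 6 = 26; level 2: 37 − 12 = 25. Novice stays.
Beginner (assigned level 0): level 0: 23 − 0 = 23; level 1: 32 − 11 = 21; level 2: 37 − 22 = 15. Beginner stays.
Every type prefers its assigned level; separation holds.

Yes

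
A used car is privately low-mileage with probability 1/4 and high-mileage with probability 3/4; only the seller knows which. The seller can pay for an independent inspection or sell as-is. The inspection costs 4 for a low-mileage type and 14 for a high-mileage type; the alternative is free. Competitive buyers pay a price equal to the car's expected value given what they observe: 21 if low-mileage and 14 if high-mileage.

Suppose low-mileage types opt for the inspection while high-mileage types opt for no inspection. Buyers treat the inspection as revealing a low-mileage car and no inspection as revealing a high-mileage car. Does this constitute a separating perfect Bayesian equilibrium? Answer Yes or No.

Under these beliefs, the inspection earns price 21 and no inspection earns price 14.
low-mileage: the inspection nets 21 − 4 = 17; no inspection nets 14. low-mileage prefers the inspection.
high-mileage: the inspection nets 21 − 14 = 7; no inspection nets 14. high-mileage prefers no inspection.
Neither type deviates, so the separating profile is an equilibrium.

Yes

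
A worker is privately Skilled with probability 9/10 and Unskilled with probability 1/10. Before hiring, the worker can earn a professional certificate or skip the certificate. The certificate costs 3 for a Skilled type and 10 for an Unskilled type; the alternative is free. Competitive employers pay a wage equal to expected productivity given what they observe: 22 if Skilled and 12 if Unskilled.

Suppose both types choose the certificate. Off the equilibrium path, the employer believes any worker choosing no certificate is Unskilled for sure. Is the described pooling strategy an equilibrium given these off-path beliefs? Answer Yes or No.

No

On path, the employer holds the prior and pays 9/10·22 + 1/10·12 = 21. Off path (no certificate), believing Unskilled, it pays 12.
Skilled: the certificate nets 21 − 3 = 18; no certificate nets 12. Skilled stays.
Unskilled: the certificate nets 21 − 10 = 11; no certificate nets 12. Unskilled would deviate.
A type deviates, so pooling fails.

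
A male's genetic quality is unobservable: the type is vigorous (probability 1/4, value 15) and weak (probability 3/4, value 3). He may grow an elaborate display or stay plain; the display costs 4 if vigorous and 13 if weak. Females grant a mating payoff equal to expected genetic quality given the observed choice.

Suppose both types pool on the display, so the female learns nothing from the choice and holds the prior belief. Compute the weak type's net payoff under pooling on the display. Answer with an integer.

-7

Pooled mating payoff = 1/4·15 + 3/4·3 = 6.
weak pays cost 13 for the display, so net payoff = 6 − 13 = -7.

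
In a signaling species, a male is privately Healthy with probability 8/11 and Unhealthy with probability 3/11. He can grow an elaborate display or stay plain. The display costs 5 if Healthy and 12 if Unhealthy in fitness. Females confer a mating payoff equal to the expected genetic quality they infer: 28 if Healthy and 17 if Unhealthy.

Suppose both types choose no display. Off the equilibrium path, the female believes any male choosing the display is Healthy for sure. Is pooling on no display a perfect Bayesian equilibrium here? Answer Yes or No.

On path, the female holds the prior and pays 8/11·28 + 3/11·17 = 25. Off path (the display), believing Healthy, it pays 28.
Healthy: no display nets 25; the display nets 28 − 5 = 23. Healthy stays.
Unhealthy: no display nets 25; the display nets 28 − 12 = 16. Unhealthy stays.
No type deviates, so pooling is sustained.

Yes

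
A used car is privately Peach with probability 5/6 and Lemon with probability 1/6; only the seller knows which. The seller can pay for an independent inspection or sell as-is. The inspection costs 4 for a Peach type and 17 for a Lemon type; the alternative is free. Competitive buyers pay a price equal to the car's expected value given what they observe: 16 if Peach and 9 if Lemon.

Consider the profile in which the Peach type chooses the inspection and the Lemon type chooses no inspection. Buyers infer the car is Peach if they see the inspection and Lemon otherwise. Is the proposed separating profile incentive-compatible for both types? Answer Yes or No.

Under these beliefs, the inspection earns price 16 and no inspection earns price 9.
Peach: the inspection nets 16 − 4 = 12; no inspection nets 9. Peach prefers the inspection.
Lemon: the inspection nets 16 − 17 = -1; no inspection nets 9. Lemon prefers no inspection.
Neither type deviates, so the separating profile is an equilibrium.

Yes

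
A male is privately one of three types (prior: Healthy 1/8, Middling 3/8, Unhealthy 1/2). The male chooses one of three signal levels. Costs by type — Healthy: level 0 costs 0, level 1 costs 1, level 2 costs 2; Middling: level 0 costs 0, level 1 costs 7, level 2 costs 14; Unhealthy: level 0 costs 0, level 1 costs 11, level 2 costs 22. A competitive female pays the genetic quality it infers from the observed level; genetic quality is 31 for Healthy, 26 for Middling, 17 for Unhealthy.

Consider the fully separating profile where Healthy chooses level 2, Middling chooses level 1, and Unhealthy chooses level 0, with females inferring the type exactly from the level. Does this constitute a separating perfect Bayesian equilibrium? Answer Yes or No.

Separating mating payoffs: level 2 → 31, level 1 → 26, level 0 → 17.
Healthy (assigned level 2): level 0: 17 − 0 = 17; level 1: 26 − 1 = 25; level 2: 31 − 2 = 29. Healthy stays.
Middling (assigned level 1): level 0: 17 − 0 = 17; level 1: 26 − 7 = 19; level 2: 31 − 14 = 17. Middling stays.
Unhealthy (assigned level 0): level 0: 17 − 0 = 17; level 1: 26 − 11 = 15; level 2: 31 − 22 = 9. Unhealthy stays.
Every type prefers its assigned level; separation holds.

Yes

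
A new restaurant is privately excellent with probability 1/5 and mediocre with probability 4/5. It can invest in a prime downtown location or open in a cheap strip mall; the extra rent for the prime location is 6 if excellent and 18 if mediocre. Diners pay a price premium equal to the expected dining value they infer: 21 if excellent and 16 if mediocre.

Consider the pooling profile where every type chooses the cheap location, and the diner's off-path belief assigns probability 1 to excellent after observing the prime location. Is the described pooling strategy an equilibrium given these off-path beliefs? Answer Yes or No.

On path, the diner holds the prior and pays 1/5·21 + 4/5·16 = 17. Off path (the prime location), believing excellent, it pays 21.
excellent: the cheap location nets 17; the prime location nets 21 − 6 = 15. excellent stays.
mediocre: the cheap location nets 17; the prime location nets 21 − 18 = 3. mediocre stays.
No type deviates, so pooling is sustained.

Yes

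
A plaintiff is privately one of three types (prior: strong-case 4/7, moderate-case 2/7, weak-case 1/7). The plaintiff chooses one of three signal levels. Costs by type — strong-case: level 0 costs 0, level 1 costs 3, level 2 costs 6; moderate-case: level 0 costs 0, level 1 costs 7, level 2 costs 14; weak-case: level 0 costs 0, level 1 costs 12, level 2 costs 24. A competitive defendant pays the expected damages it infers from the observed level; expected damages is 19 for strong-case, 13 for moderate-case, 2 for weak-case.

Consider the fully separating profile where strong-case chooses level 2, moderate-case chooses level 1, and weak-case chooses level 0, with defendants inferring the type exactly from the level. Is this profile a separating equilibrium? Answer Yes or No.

Yes

Separating settlements: level 2 → 19, level 1 → 13, level 0 → 2.
strong-case (assigned level 2): level 0: 2 − 0 = 2; level 1: 13 − 3 = 10; level 2: 19 − 6 = 13. strong-case stays.
moderate-case (assigned level 1): level 0: 2 − 0 = 2; level 1: 13 − 7 = 6; level 2: 19 − 14 = 5. moderate-case stays.
weak-case (assigned level 0): level 0: 2 − 0 = 2; level 1: 13 − 12 = 1; level 2: 19 − 24 = -5. weak-case stays.
Every type prefers its assigned level; separation holds.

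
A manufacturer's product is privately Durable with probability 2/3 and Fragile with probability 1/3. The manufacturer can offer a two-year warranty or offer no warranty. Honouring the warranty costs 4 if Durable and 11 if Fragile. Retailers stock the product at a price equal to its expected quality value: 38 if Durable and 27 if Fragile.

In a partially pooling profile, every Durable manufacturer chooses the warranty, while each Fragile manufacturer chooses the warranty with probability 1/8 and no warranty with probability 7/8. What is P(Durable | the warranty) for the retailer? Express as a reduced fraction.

P(the warranty) = (2/3)·1 + (1/3)·(1/8) = 17/24.
By Bayes' rule, P(Durable | the warranty) = (2/3) / (17/24) = 16/17.

16/17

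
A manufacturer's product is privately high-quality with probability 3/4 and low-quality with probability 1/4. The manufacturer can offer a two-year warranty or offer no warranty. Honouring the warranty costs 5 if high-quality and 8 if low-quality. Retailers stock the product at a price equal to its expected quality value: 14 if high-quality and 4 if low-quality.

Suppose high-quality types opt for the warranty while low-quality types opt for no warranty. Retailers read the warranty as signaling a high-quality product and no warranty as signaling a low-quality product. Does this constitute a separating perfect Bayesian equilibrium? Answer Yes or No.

Under these beliefs, the warranty earns price 14 and no warranty earns price 4.
high-quality: the warranty nets 14 − 5 = 9; no warranty nets 4. high-quality prefers the warranty.
low-quality: the warranty nets 14 − 8 = 6; no warranty nets 4. low-quality would deviate to the warranty.
low-quality has a profitable deviation, so the profile is not an equilibrium.

No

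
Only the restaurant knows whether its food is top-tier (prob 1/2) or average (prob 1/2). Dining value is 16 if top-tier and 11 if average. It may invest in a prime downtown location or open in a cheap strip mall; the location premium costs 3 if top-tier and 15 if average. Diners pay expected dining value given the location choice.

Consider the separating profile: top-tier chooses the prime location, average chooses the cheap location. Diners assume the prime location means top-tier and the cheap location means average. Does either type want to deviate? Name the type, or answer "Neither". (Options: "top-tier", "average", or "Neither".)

Neither

The prime location pays 16; the cheap location pays 11.
top-tier: assigned the prime location, nets 16 − 3 = 13; deviating to the cheap location nets 11.
average: assigned the cheap location, nets 11; deviating to the prime location nets 16 − 15 = 1.
Both types strictly prefer their assigned action; no profitable deviation.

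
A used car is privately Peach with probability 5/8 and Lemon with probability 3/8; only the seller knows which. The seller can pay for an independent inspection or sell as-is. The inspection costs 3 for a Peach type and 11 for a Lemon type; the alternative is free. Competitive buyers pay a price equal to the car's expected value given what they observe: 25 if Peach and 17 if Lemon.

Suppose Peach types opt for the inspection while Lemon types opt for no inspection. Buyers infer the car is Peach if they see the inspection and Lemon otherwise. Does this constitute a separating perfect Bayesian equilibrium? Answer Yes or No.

Yes

Under these beliefs, the inspection earns price 25 and no inspection earns price 17.
Peach: the inspection nets 25 − 3 = 22; no inspection nets 17. Peach prefers the inspection.
Lemon: the inspection nets 25 − 11 = 14; no inspection nets 17. Lemon prefers no inspection.
Neither type deviates, so the separating profile is an equilibrium.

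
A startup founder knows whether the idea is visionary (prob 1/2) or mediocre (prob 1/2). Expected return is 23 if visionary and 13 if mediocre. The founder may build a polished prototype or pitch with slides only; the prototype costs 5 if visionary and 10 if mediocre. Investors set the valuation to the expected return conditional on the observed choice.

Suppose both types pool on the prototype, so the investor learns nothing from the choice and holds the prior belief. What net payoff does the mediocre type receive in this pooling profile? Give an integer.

8

Pooled valuation = 1/2·23 + 1/2·13 = 18.
mediocre pays cost 10 for the prototype, so net payoff = 18 − 10 = 8.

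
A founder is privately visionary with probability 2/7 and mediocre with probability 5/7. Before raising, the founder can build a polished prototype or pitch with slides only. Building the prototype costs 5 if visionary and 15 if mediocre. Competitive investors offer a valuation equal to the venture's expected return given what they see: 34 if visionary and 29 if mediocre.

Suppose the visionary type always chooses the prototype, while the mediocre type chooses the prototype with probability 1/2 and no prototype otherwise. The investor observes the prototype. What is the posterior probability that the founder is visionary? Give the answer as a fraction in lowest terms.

P(the prototype) = (2/7)·1 + (5/7)·(1/2) = 9/14.
By Bayes' rule, P(visionary | the prototype) = (2/7) / (9/14) = 4/9.

4/9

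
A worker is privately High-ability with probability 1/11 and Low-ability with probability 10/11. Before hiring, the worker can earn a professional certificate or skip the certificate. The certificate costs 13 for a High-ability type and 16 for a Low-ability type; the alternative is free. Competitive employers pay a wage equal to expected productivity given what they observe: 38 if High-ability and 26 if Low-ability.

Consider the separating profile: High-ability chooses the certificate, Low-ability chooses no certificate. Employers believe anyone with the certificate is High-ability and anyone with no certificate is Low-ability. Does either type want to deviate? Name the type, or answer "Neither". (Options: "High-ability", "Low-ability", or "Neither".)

High-ability

The certificate pays 38; no certificate pays 26.
High-ability: assigned the certificate, nets 38 − 13 = 25; deviating to no certificate nets 26.
Low-ability: assigned no certificate, nets 26; deviating to the certificate nets 38 − 16 = 22.
The High-ability type gains 1 by deviating.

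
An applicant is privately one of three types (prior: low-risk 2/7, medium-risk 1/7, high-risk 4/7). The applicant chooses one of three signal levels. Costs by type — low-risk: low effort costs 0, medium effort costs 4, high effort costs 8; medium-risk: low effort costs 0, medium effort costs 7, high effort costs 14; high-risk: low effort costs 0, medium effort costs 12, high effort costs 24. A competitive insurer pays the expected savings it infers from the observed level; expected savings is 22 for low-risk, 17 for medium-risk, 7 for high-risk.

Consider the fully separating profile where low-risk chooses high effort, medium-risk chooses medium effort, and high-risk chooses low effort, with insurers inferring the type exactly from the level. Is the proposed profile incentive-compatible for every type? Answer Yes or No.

Separating rebates: high effort → 22, medium effort → 17, low effort → 7.
low-risk (assigned high effort): low effort: 7 − 0 = 7; medium effort: 17 − 4 = 13; high effort: 22 − 8 = 14. low-risk stays.
medium-risk (assigned medium effort): low effort: 7 − 0 = 7; medium effort: 17 − 7 = 10; high effort: 22 − 14 = 8. medium-risk stays.
high-risk (assigned low effort): low effort: 7 − 0 = 7; medium effort: 17 − 12 = 5; high effort: 22 − 24 = -2. high-risk stays.
Every type prefers its assigned level; separation holds.

Yes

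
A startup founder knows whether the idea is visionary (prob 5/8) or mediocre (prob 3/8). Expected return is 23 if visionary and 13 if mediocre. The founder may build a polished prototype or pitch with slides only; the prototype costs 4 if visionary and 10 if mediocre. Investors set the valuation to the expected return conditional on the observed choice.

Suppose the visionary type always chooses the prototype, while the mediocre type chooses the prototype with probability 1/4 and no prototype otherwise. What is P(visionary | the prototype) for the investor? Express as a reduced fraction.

P(the prototype) = (5/8)·1 + (3/8)·(1/4) = 23/32.
By Bayes' rule, P(visionary | the prototype) = (5/8) / (23/32) = 20/23.

20/23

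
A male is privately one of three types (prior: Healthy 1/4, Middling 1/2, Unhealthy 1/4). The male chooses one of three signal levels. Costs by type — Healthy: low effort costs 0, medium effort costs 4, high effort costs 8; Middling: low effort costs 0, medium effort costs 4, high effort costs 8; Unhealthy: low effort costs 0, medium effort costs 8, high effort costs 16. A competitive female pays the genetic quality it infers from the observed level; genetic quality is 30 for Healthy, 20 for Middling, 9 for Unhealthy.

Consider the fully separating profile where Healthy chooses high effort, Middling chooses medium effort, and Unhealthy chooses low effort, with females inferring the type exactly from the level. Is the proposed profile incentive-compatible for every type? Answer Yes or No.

Separating mating payoffs: high effort → 30, medium effort → 20, low effort → 9.
Healthy (assigned high effort): low effort: 9 − 0 = 9; medium effort: 20 − 4 = 16; high effort: 30 − 8 = 22. Healthy stays.
Middling (assigned medium effort): low effort: 9 − 0 = 9; medium effort: 20 − 4 = 16; high effort: 30 − 8 = 22. Middling prefers high effort.
Unhealthy (assigned low effort): low effort: 9 − 0 = 9; medium effort: 20 − 8 = 12; high effort: 30 − 16 = 14. Unhealthy prefers high effort.
At least one type deviates; the separating profile fails.

No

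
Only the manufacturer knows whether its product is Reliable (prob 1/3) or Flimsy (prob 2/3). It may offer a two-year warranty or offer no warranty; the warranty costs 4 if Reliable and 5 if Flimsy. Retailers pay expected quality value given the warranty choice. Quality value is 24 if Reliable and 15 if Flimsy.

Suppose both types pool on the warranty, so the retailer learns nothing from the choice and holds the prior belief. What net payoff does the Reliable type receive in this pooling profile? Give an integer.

Pooled price = 1/3·24 + 2/3·15 = 18.
Reliable pays cost 4 for the warranty, so net payoff = 18 − 4 = 14.

14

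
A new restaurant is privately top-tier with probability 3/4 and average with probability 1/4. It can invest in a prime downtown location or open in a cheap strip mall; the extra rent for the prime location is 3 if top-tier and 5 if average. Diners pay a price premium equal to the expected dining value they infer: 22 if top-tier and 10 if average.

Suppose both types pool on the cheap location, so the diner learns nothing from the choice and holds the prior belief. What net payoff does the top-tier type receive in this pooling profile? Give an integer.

19

Pooled price premium = 3/4·22 + 1/4·10 = 19.
top-tier pays no cost for the cheap location, so net payoff = 19.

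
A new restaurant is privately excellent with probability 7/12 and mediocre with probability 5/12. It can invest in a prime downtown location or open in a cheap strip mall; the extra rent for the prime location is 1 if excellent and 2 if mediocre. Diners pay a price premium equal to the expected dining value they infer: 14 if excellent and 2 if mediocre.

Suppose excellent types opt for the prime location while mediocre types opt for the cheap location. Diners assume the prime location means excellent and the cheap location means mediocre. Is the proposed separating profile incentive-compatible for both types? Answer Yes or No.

Under these beliefs, the prime location earns price premium 14 and the cheap location earns price premium 2.
excellent: the prime location nets 14 − 1 = 13; the cheap location nets 2. excellent prefers the prime location.
mediocre: the prime location nets 14 − 2 = 12; the cheap location nets 2. mediocre would deviate to the prime location.
mediocre has a profitable deviation, so the profile is not an equilibrium.

No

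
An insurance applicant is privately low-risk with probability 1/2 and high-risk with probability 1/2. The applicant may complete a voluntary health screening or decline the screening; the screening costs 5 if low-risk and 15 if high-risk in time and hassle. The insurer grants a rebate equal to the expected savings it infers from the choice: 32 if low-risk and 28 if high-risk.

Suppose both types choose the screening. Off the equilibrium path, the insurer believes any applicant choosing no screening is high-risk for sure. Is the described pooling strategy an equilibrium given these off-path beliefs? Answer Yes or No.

On path, the insurer holds the prior and pays 1/2·32 + 1/2·28 = 30. Off path (no screening), believing high-risk, it pays 28.
low-risk: the screening nets 30 − 5 = 25; no screening nets 28. low-risk would deviate.
high-risk: the screening nets 30 − 15 = 15; no screening nets 28. high-risk would deviate.
A type deviates, so pooling fails.

No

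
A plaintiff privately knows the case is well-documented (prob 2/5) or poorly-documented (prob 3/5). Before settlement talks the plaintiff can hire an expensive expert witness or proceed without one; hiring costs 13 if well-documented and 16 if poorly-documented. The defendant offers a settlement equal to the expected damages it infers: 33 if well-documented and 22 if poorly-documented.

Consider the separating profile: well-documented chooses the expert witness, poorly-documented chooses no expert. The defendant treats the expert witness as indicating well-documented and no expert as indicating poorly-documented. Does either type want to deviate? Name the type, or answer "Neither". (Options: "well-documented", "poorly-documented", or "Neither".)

well-documented

The expert witness pays 33; no expert pays 22.
well-documented: assigned the expert witness, nets 33 − 13 = 20; deviating to no expert nets 22.
poorly-documented: assigned no expert, nets 22; deviating to the expert witness nets 33 − 16 = 17.
The well-documented type gains 2 by deviating.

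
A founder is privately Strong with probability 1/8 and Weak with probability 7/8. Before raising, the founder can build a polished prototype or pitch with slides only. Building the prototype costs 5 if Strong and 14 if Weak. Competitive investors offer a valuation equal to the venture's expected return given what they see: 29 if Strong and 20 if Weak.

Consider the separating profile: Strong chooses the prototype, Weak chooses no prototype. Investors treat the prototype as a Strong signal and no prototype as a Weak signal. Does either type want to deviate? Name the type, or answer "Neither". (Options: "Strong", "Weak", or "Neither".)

The prototype pays 29; no prototype pays 20.
Strong: assigned the prototype, nets 29 − 5 = 24; deviating to no prototype nets 20.
Weak: assigned no prototype, nets 20; deviating to the prototype nets 29 − 14 = 15.
Both types strictly prefer their assigned action; no profitable deviation.

Neither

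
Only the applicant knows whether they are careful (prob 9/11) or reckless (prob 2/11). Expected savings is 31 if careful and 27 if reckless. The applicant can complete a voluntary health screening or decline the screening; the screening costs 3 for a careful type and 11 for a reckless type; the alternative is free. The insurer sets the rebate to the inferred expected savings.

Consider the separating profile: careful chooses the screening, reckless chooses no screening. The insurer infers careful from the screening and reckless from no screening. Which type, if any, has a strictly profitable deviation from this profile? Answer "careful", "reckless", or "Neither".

The screening pays 31; no screening pays 27.
careful: assigned the screening, nets 31 − 3 = 28; deviating to no screening nets 27.
reckless: assigned no screening, nets 27; deviating to the screening nets 31 − 11 = 20.
Both types strictly prefer their assigned action; no profitable deviation.

Neither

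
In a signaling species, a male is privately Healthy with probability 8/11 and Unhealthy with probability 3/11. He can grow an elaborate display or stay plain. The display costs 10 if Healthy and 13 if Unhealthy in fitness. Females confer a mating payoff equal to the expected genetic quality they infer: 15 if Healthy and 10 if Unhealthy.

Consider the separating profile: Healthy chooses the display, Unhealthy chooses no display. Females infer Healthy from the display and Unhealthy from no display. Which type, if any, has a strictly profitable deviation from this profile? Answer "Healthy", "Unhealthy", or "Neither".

The display pays 15; no display pays 10.
Healthy: assigned the display, nets 15 − 10 = 5; deviating to no display nets 10.
Unhealthy: assigned no display, nets 10; deviating to the display nets 15 − 13 = 2.
The Healthy type gains 5 by deviating.

Healthy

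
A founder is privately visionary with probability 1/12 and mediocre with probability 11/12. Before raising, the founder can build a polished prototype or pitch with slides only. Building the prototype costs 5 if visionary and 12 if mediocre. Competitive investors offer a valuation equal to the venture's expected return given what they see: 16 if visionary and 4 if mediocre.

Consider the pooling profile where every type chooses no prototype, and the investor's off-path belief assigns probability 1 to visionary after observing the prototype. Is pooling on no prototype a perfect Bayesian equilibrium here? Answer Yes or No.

No

On path, the investor holds the prior and pays 1/12·16 + 11/12·4 = 5. Off path (the prototype), believing visionary, it pays 16.
visionary: no prototype nets 5; the prototype nets 16 − 5 = 11. visionary would deviate.
mediocre: no prototype nets 5; the prototype nets 16 − 12 = 4. mediocre stays.
A type deviates, so pooling fails.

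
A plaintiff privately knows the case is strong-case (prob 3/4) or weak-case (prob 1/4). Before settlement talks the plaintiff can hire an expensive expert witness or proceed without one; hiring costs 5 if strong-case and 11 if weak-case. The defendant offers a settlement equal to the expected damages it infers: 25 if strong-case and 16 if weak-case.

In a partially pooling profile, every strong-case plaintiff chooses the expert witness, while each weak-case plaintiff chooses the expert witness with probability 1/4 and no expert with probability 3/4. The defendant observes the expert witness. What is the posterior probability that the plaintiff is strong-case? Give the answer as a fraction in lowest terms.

12/13

P(the expert witness) = (3/4)·1 + (1/4)·(1/4) = 13/16.
By Bayes' rule, P(strong-case | the expert witness) = (3/4) / (13/16) = 12/13.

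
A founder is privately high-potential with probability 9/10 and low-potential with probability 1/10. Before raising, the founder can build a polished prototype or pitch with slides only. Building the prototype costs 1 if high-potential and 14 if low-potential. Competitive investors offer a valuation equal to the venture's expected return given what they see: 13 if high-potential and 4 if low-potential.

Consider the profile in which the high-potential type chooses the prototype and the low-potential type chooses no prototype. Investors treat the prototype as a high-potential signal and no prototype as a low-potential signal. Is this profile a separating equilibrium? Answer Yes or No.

Yes

Under these beliefs, the prototype earns valuation 13 and no prototype earns valuation 4.
high-potential: the prototype nets 13 − 1 = 12; no prototype nets 4. high-potential prefers the prototype.
low-potential: the prototype nets 13 − 14 = -1; no prototype nets 4. low-potential prefers no prototype.
Neither type deviates, so the separating profile is an equilibrium.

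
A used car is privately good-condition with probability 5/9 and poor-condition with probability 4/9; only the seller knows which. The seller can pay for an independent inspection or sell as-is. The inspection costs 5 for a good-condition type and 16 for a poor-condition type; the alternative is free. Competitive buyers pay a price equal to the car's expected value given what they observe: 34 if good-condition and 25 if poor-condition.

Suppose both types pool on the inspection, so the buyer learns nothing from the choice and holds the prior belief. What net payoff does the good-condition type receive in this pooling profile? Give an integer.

Pooled price = 5/9·34 + 4/9·25 = 30.
good-condition pays cost 5 for the inspection, so net payoff = 30 − 5 = 25.

25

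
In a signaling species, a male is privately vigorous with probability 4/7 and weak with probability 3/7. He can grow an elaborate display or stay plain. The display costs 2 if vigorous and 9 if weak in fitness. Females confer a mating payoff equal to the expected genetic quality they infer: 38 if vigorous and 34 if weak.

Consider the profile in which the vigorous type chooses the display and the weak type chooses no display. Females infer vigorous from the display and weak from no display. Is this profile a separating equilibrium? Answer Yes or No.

Under these beliefs, the display earns mating payoff 38 and no display earns mating payoff 34.
vigorous: the display nets 38 − 2 = 36; no display nets 34. vigorous prefers the display.
weak: the display nets 38 − 9 = 29; no display nets 34. weak prefers no display.
Neither type deviates, so the separating profile is an equilibrium.

Yes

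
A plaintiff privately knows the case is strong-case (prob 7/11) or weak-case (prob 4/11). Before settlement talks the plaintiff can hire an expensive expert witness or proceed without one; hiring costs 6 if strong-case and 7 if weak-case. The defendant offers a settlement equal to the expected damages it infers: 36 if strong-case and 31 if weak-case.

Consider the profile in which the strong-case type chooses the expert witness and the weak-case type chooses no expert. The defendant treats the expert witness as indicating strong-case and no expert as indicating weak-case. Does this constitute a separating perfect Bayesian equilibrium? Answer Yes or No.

No

Under these beliefs, the expert witness earns settlement 36 and no expert earns settlement 31.
strong-case: the expert witness nets 36 − 6 = 30; no expert nets 31. strong-case would deviate to no expert.
weak-case: the expert witness nets 36 − 7 = 29; no expert nets 31. weak-case prefers no expert.
strong-case has a profitable deviation, so the profile is not an equilibrium.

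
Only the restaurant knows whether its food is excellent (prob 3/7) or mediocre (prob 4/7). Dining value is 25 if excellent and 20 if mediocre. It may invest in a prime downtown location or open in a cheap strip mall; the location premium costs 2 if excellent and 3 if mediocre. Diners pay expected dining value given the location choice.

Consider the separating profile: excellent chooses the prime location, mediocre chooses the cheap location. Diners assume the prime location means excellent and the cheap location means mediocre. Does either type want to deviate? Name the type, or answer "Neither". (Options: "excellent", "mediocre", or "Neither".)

mediocre

The prime location pays 25; the cheap location pays 20.
excellent: assigned the prime location, nets 25 − 2 = 23; deviating to the cheap location nets 20.
mediocre: assigned the cheap location, nets 20; deviating to the prime location nets 25 − 3 = 22.
The mediocre type gains 2 by deviating.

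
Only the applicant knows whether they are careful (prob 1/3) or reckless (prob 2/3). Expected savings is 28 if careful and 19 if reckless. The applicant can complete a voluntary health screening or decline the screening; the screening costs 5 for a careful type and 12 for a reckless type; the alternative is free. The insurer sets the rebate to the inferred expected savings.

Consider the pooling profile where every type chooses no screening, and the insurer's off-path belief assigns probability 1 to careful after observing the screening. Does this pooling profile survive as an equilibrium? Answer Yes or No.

No

On path, the insurer holds the prior and pays 1/3·28 + 2/3·19 = 22. Off path (the screening), believing careful, it pays 28.
careful: no screening nets 22; the screening nets 28 − 5 = 23. careful would deviate.
reckless: no screening nets 22; the screening nets 28 − 12 = 16. reckless stays.
A type deviates, so pooling fails.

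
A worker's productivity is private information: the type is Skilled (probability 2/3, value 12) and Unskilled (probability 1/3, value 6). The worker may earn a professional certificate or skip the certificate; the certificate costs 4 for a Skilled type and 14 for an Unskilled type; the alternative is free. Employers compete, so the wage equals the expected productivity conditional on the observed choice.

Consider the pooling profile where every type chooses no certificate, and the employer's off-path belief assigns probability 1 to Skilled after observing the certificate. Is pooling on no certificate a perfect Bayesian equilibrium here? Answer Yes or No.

Yes

On path, the employer holds the prior and pays 2/3·12 + 1/3·6 = 10. Off path (the certificate), believing Skilled, it pays 12.
Skilled: no certificate nets 10; the certificate nets 12 − 4 = 8. Skilled stays.
Unskilled: no certificate nets 10; the certificate nets 12 − 14 = -2. Unskilled stays.
No type deviates, so pooling is sustained.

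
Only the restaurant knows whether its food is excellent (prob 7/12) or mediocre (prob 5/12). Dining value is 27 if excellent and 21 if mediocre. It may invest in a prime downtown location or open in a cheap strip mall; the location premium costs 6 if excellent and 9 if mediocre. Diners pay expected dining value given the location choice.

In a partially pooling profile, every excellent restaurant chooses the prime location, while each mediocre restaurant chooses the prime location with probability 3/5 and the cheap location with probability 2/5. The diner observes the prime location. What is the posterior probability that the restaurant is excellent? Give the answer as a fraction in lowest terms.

7/10

P(the prime location) = (7/12)·1 + (5/12)·(3/5) = 5/6.
By Bayes' rule, P(excellent | the prime location) = (7/12) / (5/6) = 7/10.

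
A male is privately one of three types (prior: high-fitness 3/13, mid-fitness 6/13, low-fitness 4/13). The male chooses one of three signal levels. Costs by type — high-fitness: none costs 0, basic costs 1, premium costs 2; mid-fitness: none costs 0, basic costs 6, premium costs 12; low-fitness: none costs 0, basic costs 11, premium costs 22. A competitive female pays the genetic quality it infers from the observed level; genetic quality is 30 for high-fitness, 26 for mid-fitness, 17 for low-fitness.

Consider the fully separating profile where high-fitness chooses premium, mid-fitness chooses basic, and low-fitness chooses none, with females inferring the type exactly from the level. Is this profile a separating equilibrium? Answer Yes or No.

Separating mating payoffs: premium → 30, basic → 26, none → 17.
high-fitness (assigned premium): none: 17 − 0 = 17; basic: 26 − 1 = 25; premium: 30 − 2 = 28. high-fitness stays.
mid-fitness (assigned basic): none: 17 − 0 = 17; basic: 26 − 6 = 20; premium: 30 − 12 = 18. mid-fitness stays.
low-fitness (assigned none): none: 17 − 0 = 17; basic: 26 − 11 = 15; premium: 30 − 22 = 8. low-fitness stays.
Every type prefers its assigned level; separation holds.

Yes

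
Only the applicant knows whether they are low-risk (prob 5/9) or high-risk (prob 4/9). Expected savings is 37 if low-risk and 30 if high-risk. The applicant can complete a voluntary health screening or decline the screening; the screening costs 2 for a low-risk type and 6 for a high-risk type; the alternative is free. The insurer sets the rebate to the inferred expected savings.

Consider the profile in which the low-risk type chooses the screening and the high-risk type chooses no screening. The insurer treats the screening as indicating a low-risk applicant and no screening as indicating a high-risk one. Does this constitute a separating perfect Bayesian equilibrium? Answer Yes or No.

Under these beliefs, the screening earns rebate 37 and no screening earns rebate 30.
low-risk: the screening nets 37 − 2 = 35; no screening nets 30. low-risk prefers the screening.
high-risk: the screening nets 37 − 6 = 31; no screening nets 30. high-risk would deviate to the screening.
high-risk has a profitable deviation, so the profile is not an equilibrium.

No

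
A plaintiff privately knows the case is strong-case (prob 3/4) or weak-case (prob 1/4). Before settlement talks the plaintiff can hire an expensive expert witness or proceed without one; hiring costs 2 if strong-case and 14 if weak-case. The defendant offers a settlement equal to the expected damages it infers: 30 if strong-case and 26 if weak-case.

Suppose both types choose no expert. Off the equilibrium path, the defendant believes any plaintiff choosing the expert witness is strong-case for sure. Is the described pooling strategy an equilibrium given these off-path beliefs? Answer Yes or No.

Yes

On path, the defendant holds the prior and pays 3/4·30 + 1/4·26 = 29. Off path (the expert witness), believing strong-case, it pays 30.
strong-case: no expert nets 29; the expert witness nets 30 − 2 = 28. strong-case stays.
weak-case: no expert nets 29; the expert witness nets 30 − 14 = 16. weak-case stays.
No type deviates, so pooling is sustained.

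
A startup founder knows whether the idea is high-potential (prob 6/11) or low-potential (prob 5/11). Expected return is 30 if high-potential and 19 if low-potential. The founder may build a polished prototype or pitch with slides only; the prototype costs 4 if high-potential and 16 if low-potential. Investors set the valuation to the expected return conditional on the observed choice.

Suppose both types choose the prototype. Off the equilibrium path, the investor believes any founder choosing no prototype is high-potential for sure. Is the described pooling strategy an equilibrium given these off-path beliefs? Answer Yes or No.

On path, the investor holds the prior and pays 6/11·30 + 5/11·19 = 25. Off path (no prototype), believing high-potential, it pays 30.
high-potential: the prototype nets 25 − 4 = 21; no prototype nets 30. high-potential would deviate.
low-potential: the prototype nets 25 − 16 = 9; no prototype nets 30. low-potential would deviate.
A type deviates, so pooling fails.

No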